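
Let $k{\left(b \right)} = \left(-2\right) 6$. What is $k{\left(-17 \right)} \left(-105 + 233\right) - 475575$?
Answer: $-477111$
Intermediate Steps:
$k{\left(b \right)} = -12$
$k{\left(-17 \right)} \left(-105 + 233\right) - 475575 = - 12 \left(-105 + 233\right) - 475575 = \left(-12\right) 128 - 475575 = -1536 - 475575 = -477111$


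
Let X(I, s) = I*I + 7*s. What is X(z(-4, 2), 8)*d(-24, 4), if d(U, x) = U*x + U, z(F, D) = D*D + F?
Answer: -6720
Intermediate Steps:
z(F, D) = F + D² (z(F, D) = D² + F = F + D²)
d(U, x) = U + U*x
X(I, s) = I² + 7*s
X(z(-4, 2), 8)*d(-24, 4) = ((-4 + 2²)² + 7*8)*(-24*(1 + 4)) = ((-4 + 4)² + 56)*(-24*5) = (0² + 56)*(-120) = (0 + 56)*(-120) = 56*(-120) = -6720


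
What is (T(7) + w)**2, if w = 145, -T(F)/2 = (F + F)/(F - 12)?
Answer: 567009/25 ≈ 22680.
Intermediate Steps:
T(F) = -4*F/(-12 + F) (T(F) = -2*(F + F)/(F - 12) = -2*2*F/(-12 + F) = -4*F/(-12 + F))
(T(7) + w)**2 = (-4*7/(-12 + 7) + 145)**2 = (-4*7/(-5) + 145)**2 = (-4*7*(-1/5) + 145)**2 = (28/5 + 145)**2 = (753/5)**2 = 567009/25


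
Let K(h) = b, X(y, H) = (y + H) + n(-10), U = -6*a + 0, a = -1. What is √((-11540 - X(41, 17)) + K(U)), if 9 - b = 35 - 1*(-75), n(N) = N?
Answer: I*√11689 ≈ 108.12*I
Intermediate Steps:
U = 6 (U = -6*(-1) + 0 = 6 + 0 = 6)
X(y, H) = -10 + H + y (X(y, H) = (y + H) - 10 = (H + y) - 10 = -10 + H + y)
b = -101 (b = 9 - (35 - 1*(-75)) = 9 - (35 + 75) = 9 - 1*110 = 9 - 110 = -101)
K(h) = -101
√((-11540 - X(41, 17)) + K(U)) = √((-11540 - (-10 + 17 + 41)) - 101) = √((-11540 - 1*48) - 101) = √((-11540 - 48) - 101) = √(-11588 - 101) = √(-11689) = I*√11689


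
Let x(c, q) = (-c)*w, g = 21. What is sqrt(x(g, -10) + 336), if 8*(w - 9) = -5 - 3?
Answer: 2*sqrt(42) ≈ 12.961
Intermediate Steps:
w = 8 (w = 9 + (-5 - 3)/8 = 9 + (1/8)*(-8) = 9 - 1 = 8)
x(c, q) = -8*c (x(c, q) = -c*8 = -8*c)
sqrt(x(g, -10) + 336) = sqrt(-8*21 + 336) = sqrt(-168 + 336) = sqrt(168) = 2*sqrt(42)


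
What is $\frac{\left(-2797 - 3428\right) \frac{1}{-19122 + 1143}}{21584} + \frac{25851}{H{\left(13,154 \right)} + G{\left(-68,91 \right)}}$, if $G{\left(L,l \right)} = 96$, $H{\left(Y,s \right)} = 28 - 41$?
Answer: $\frac{3343902300337}{10736291696} \approx 311.46$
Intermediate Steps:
$H{\left(Y,s \right)} = -13$
$\frac{\left(-2797 - 3428\right) \frac{1}{-19122 + 1143}}{21584} + \frac{25851}{H{\left(13,154 \right)} + G{\left(-68,91 \right)}} = \frac{\left(-2797 - 3428\right) \frac{1}{-19122 + 1143}}{21584} + \frac{25851}{-13 + 96} = - \frac{6225}{-17979} \cdot \frac{1}{21584} + \frac{25851}{83} = \left(-6225\right) \left(- \frac{1}{17979}\right) \frac{1}{21584} + 25851 \cdot \frac{1}{83} = \frac{2075}{5993} \cdot \frac{1}{21584} + \frac{25851}{83} = \frac{2075}{129352912} + \frac{25851}{83} = \frac{3343902300337}{10736291696}$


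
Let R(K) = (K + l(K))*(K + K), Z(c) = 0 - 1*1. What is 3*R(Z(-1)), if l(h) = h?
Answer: 12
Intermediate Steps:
Z(c) = -1 (Z(c) = 0 - 1 = -1)
R(K) = 4*K**2 (R(K) = (K + K)*(K + K) = (2*K)*(2*K) = 4*K**2)
3*R(Z(-1)) = 3*(4*(-1)**2) = 3*(4*1) = 3*4 = 12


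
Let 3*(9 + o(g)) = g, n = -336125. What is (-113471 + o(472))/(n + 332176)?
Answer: 339968/11847 ≈ 28.697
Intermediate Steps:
o(g) = -9 + g/3
(-113471 + o(472))/(n + 332176) = (-113471 + (-9 + (1/3)*472))/(-336125 + 332176) = (-113471 + (-9 + 472/3))/(-3949) = (-113471 + 445/3)*(-1/3949) = -339968/3*(-1/3949) = 339968/11847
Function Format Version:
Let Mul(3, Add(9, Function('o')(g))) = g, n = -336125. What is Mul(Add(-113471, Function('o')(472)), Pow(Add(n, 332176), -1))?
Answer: Rational(339968, 11847) ≈ 28.697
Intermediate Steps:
Function('o')(g) = Add(-9, Mul(Rational(1, 3), g))
Mul(Add(-113471, Function('o')(472)), Pow(Add(n, 332176), -1)) = Mul(Add(-113471, Add(-9, Mul(Rational(1, 3), 472))), Pow(Add(-336125, 332176), -1)) = Mul(Add(-113471, Add(-9, Rational(472, 3))), Pow(-3949, -1)) = Mul(Add(-113471, Rational(445, 3)), Rational(-1, 3949)) = Mul(Rational(-339968, 3), Rational(-1, 3949)) = Rational(339968, 11847)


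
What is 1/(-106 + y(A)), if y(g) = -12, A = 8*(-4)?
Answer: -1/118 ≈ -0.0084746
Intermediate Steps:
A = -32
1/(-106 + y(A)) = 1/(-106 - 12) = 1/(-118) = -1/118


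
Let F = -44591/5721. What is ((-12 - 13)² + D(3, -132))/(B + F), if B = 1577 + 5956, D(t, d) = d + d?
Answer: 2065281/43051702 ≈ 0.047972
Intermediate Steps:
D(t, d) = 2*d
B = 7533
F = -44591/5721 (F = -44591*1/5721 = -44591/5721 ≈ -7.7943)
((-12 - 13)² + D(3, -132))/(B + F) = ((-12 - 13)² + 2*(-132))/(7533 - 44591/5721) = ((-25)² - 264)/(43051702/5721) = (625 - 264)*(5721/43051702) = 361*(5721/43051702) = 2065281/43051702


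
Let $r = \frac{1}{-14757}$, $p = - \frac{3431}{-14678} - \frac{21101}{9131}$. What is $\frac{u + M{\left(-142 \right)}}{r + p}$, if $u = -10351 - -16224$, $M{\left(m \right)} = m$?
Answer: $- \frac{11334796095004206}{4108365019687} \approx -2759.0$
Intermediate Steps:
$u = 5873$ ($u = -10351 + 16224 = 5873$)
$p = - \frac{278392017}{134024818}$ ($p = \left(-3431\right) \left(- \frac{1}{14678}\right) - \frac{21101}{9131} = \frac{3431}{14678} - \frac{21101}{9131} = - \frac{278392017}{134024818} \approx -2.0772$)
$r = - \frac{1}{14757} \approx -6.7764 \cdot 10^{-5}$
$\frac{u + M{\left(-142 \right)}}{r + p} = \frac{5873 - 142}{- \frac{1}{14757} - \frac{278392017}{134024818}} = \frac{5731}{- \frac{4108365019687}{1977804239226}} = 5731 \left(- \frac{1977804239226}{4108365019687}\right) = - \frac{11334796095004206}{4108365019687}$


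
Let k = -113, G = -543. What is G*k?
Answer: 61359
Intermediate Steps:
G*k = -543*(-113) = 61359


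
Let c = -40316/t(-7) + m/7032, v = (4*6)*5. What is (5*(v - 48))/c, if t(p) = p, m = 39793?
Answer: 17720640/283780663 ≈ 0.062445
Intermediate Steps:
v = 120 (v = 24*5 = 120)
c = 283780663/49224 (c = -40316/(-7) + 39793/7032 = -40316*(-1/7) + 39793*(1/7032) = 40316/7 + 39793/7032 = 283780663/49224 ≈ 5765.1)
(5*(v - 48))/c = (5*(120 - 48))/(283780663/49224) = (5*72)*(49224/283780663) = 360*(49224/283780663) = 17720640/283780663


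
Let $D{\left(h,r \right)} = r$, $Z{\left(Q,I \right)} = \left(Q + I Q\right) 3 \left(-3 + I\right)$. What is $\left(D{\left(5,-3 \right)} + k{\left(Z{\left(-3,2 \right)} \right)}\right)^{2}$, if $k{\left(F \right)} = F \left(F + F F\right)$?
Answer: $416527281$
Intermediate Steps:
$Z{\left(Q,I \right)} = \left(-3 + I\right) \left(3 Q + 3 I Q\right)$ ($Z{\left(Q,I \right)} = \left(3 Q + 3 I Q\right) \left(-3 + I\right) = \left(-3 + I\right) \left(3 Q + 3 I Q\right)$)
$k{\left(F \right)} = F \left(F + F^{2}\right)$
$\left(D{\left(5,-3 \right)} + k{\left(Z{\left(-3,2 \right)} \right)}\right)^{2} = \left(-3 + \left(3 \left(-3\right) \left(-3 + 2^{2} - 4\right)\right)^{2} \left(1 + 3 \left(-3\right) \left(-3 + 2^{2} - 4\right)\right)\right)^{2} = \left(-3 + \left(3 \left(-3\right) \left(-3 + 4 - 4\right)\right)^{2} \left(1 + 3 \left(-3\right) \left(-3 + 4 - 4\right)\right)\right)^{2} = \left(-3 + \left(3 \left(-3\right) \left(-3\right)\right)^{2} \left(1 + 3 \left(-3\right) \left(-3\right)\right)\right)^{2} = \left(-3 + 27^{2} \left(1 + 27\right)\right)^{2} = \left(-3 + 729 \cdot 28\right)^{2} = \left(-3 + 20412\right)^{2} = 20409^{2} = 416527281$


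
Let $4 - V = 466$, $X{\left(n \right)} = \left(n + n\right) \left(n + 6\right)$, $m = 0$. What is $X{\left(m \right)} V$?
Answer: $0$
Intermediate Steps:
$X{\left(n \right)} = 2 n \left(6 + n\right)$
$V = -462$ ($V = 4 - 466 = -462$)
$X{\left(m \right)} V = 2 \cdot 0 \left(6 + 0\right) \left(-462\right) = 2 \cdot 0 \cdot 6 \left(-462\right) = 0 \left(-462\right) = 0$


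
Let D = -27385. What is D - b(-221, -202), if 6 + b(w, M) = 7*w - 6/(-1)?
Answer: -25838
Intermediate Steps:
b(w, M) = 7*w (b(w, M) = -6 + (7*w - 6/(-1)) = -6 + (7*w - 6*(-1)) = -6 + (7*w + 6) = -6 + (6 + 7*w) = 7*w)
D - b(-221, -202) = -27385 - 7*(-221) = -27385 - 1*(-1547) = -27385 + 1547 = -25838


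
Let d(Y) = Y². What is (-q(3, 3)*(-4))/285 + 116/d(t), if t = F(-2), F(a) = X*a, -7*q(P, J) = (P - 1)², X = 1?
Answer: 57839/1995 ≈ 28.992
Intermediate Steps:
q(P, J) = -(-1 + P)²/7 (q(P, J) = -(P - 1)²/7 = -(-1 + P)²/7)
F(a) = a (F(a) = 1*a = a)
t = -2
(-q(3, 3)*(-4))/285 + 116/d(t) = (-(-1)*(-1 + 3)²/7*(-4))/285 + 116/((-2)²) = (-(-1)*2²/7*(-4))*(1/285) + 116/4 = (-(-1)*4/7*(-4))*(1/285) + 116*(¼) = (-1*(-4/7)*(-4))*(1/285) + 29 = ((4/7)*(-4))*(1/285) + 29 = -16/7*1/285 + 29 = -16/1995 + 29 = 57839/1995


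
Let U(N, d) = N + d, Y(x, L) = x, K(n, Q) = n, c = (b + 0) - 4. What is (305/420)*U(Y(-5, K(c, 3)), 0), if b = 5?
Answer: -305/84 ≈ -3.6310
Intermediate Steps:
c = 1 (c = (5 + 0) - 4 = 5 - 4 = 1)
(305/420)*U(Y(-5, K(c, 3)), 0) = (305/420)*(-5 + 0) = (305*(1/420))*(-5) = (61/84)*(-5) = -305/84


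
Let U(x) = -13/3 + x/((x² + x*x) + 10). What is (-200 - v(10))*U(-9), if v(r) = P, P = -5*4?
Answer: 33945/43 ≈ 789.42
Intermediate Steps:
P = -20
v(r) = -20
U(x) = -13/3 + x/(10 + 2*x²) (U(x) = -13*⅓ + x/((x² + x²) + 10) = -13/3 + x/(2*x² + 10) = -13/3 + x/(10 + 2*x²))
(-200 - v(10))*U(-9) = (-200 - 1*(-20))*((-130 - 26*(-9)² + 3*(-9))/(6*(5 + (-9)²))) = (-200 + 20)*((-130 - 26*81 - 27)/(6*(5 + 81))) = -30*(-130 - 2106 - 27)/86 = -30*(-2263)/86 = -180*(-2263/516) = 33945/43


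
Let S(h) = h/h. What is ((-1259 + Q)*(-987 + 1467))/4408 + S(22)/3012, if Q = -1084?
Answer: -423426409/1659612 ≈ -255.14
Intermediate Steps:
S(h) = 1
((-1259 + Q)*(-987 + 1467))/4408 + S(22)/3012 = ((-1259 - 1084)*(-987 + 1467))/4408 + 1/3012 = -2343*480*(1/4408) + 1*(1/3012) = -1124640*1/4408 + 1/3012 = -140580/551 + 1/3012 = -423426409/1659612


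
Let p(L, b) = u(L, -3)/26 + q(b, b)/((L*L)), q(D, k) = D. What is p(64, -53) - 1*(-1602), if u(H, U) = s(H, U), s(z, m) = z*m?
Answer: 84909391/53248 ≈ 1594.6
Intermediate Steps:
s(z, m) = m*z
u(H, U) = H*U (u(H, U) = U*H = H*U)
p(L, b) = -3*L/26 + b/L**2 (p(L, b) = (L*(-3))/26 + b/((L*L)) = -3*L*(1/26) + b/(L**2) = -3*L/26 + b/L**2)
p(64, -53) - 1*(-1602) = (-3/26*64 - 53/64**2) - 1*(-1602) = (-96/13 - 53*1/4096) + 1602 = (-96/13 - 53/4096) + 1602 = -393905/53248 + 1602 = 84909391/53248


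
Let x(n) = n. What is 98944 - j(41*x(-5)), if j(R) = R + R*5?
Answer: 100174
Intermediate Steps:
j(R) = 6*R (j(R) = R + 5*R = 6*R)
98944 - j(41*x(-5)) = 98944 - 6*41*(-5) = 98944 - 6*(-205) = 98944 - 1*(-1230) = 98944 + 1230 = 100174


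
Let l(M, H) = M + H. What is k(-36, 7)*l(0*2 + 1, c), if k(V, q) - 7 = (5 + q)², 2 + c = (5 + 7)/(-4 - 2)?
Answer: -453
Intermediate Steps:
c = -4 (c = -2 + (5 + 7)/(-4 - 2) = -2 + 12/(-6) = -2 + 12*(-⅙) = -2 - 2 = -4)
k(V, q) = 7 + (5 + q)²
l(M, H) = H + M
k(-36, 7)*l(0*2 + 1, c) = (7 + (5 + 7)²)*(-4 + (0*2 + 1)) = (7 + 12²)*(-4 + (0 + 1)) = (7 + 144)*(-4 + 1) = 151*(-3) = -453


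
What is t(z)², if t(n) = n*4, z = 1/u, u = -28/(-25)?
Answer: 625/49 ≈ 12.755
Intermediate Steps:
u = 28/25 (u = -28*(-1/25) = 28/25 ≈ 1.1200)
z = 25/28 (z = 1/(28/25) = 25/28 ≈ 0.89286)
t(n) = 4*n
t(z)² = (4*(25/28))² = (25/7)² = 625/49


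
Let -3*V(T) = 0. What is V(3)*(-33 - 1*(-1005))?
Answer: 0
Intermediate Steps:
V(T) = 0 (V(T) = -⅓*0 = 0)
V(3)*(-33 - 1*(-1005)) = 0*(-33 - 1*(-1005)) = 0*(-33 + 1005) = 0*972 = 0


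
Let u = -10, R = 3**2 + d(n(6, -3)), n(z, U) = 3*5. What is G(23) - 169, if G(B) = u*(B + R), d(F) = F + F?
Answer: -789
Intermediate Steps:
n(z, U) = 15
d(F) = 2*F
R = 39 (R = 3**2 + 2*15 = 9 + 30 = 39)
G(B) = -390 - 10*B (G(B) = -10*(B + 39) = -10*(39 + B) = -390 - 10*B)
G(23) - 169 = (-390 - 10*23) - 169 = (-390 - 230) - 169 = -620 - 169 = -789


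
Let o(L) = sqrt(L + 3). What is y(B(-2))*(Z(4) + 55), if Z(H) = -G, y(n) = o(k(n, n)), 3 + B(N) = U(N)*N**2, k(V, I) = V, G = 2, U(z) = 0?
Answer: 0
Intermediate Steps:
o(L) = sqrt(3 + L)
B(N) = -3 (B(N) = -3 + 0*N**2 = -3 + 0 = -3)
y(n) = sqrt(3 + n)
Z(H) = -2 (Z(H) = -1*2 = -2)
y(B(-2))*(Z(4) + 55) = sqrt(3 - 3)*(-2 + 55) = sqrt(0)*53 = 0*53 = 0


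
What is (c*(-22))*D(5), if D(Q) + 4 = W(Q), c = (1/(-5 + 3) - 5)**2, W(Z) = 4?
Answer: 0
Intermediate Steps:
c = 121/4 (c = (1/(-2) - 5)**2 = (-1/2 - 5)**2 = (-11/2)**2 = 121/4 ≈ 30.250)
D(Q) = 0 (D(Q) = -4 + 4 = 0)
(c*(-22))*D(5) = ((121/4)*(-22))*0 = -1331/2*0 = 0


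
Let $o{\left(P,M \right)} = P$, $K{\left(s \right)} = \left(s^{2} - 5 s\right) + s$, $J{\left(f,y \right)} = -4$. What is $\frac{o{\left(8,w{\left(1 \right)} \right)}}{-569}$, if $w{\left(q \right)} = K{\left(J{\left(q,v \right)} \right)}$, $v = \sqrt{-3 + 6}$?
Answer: $- \frac{8}{569} \approx -0.01406$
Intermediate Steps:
$v = \sqrt{3} \approx 1.732$
$K{\left(s \right)} = s^{2} - 4 s$
$w{\left(q \right)} = 32$ ($w{\left(q \right)} = - 4 \left(-4 - 4\right) = \left(-4\right) \left(-8\right) = 32$)
$\frac{o{\left(8,w{\left(1 \right)} \right)}}{-569} = \frac{8}{-569} = 8 \left(- \frac{1}{569}\right) = - \frac{8}{569}$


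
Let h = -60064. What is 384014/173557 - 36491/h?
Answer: 29398685383/10424527648 ≈ 2.8201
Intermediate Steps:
384014/173557 - 36491/h = 384014/173557 - 36491/(-60064) = 384014*(1/173557) - 36491*(-1/60064) = 384014/173557 + 36491/60064 = 29398685383/10424527648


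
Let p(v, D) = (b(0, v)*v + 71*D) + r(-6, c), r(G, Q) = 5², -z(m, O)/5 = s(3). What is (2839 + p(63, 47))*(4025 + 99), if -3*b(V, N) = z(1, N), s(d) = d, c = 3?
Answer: 26871984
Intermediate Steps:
z(m, O) = -15 (z(m, O) = -5*3 = -15)
b(V, N) = 5 (b(V, N) = -⅓*(-15) = 5)
r(G, Q) = 25
p(v, D) = 25 + 5*v + 71*D (p(v, D) = (5*v + 71*D) + 25 = 25 + 5*v + 71*D)
(2839 + p(63, 47))*(4025 + 99) = (2839 + (25 + 5*63 + 71*47))*(4025 + 99) = (2839 + (25 + 315 + 3337))*4124 = (2839 + 3677)*4124 = 6516*4124 = 26871984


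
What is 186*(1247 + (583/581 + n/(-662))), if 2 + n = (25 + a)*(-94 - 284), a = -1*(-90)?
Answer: 46989813516/192311 ≈ 2.4434e+5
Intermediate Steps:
a = 90
n = -43472 (n = -2 + (25 + 90)*(-94 - 284) = -2 + 115*(-378) = -2 - 43470 = -43472)
186*(1247 + (583/581 + n/(-662))) = 186*(1247 + (583/581 - 43472/(-662))) = 186*(1247 + (583*(1/581) - 43472*(-1/662))) = 186*(1247 + (583/581 + 21736/331)) = 186*(1247 + 12821589/192311) = 186*(252633406/192311) = 46989813516/192311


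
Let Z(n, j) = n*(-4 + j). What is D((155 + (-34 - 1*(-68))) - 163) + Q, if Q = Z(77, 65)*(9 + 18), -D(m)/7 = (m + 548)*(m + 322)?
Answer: -1271445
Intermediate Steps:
D(m) = -7*(322 + m)*(548 + m) (D(m) = -7*(m + 548)*(m + 322) = -7*(548 + m)*(322 + m) = -7*(322 + m)*(548 + m))
Q = 126819 (Q = (77*(-4 + 65))*(9 + 18) = (77*61)*27 = 4697*27 = 126819)
D((155 + (-34 - 1*(-68))) - 163) + Q = (-1235192 - 6090*((155 + (-34 - 1*(-68))) - 163) - 7*((155 + (-34 - 1*(-68))) - 163)²) + 126819 = (-1235192 - 6090*((155 + (-34 + 68)) - 163) - 7*((155 + (-34 + 68)) - 163)²) + 126819 = (-1235192 - 6090*((155 + 34) - 163) - 7*((155 + 34) - 163)²) + 126819 = (-1235192 - 6090*(189 - 163) - 7*(189 - 163)²) + 126819 = (-1235192 - 6090*26 - 7*26²) + 126819 = (-1235192 - 158340 - 7*676) + 126819 = (-1235192 - 158340 - 4732) + 126819 = -1398264 + 126819 = -1271445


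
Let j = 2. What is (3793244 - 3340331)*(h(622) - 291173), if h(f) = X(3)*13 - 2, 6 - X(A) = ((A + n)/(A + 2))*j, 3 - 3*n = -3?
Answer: -131853391299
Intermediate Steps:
n = 2 (n = 1 - ⅓*(-3) = 1 + 1 = 2)
X(A) = 4 (X(A) = 6 - (A + 2)/(A + 2)*2 = 6 - (2 + A)/(2 + A)*2 = 6 - 2 = 4)
h(f) = 50 (h(f) = 4*13 - 2 = 52 - 2 = 50)
(3793244 - 3340331)*(h(622) - 291173) = (3793244 - 3340331)*(50 - 291173) = 452913*(-291123) = -131853391299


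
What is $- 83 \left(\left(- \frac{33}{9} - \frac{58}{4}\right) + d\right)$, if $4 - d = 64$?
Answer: $\frac{38927}{6} \approx 6487.8$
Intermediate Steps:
$d = -60$ ($d = 4 - 64 = -60$)
$- 83 \left(\left(- \frac{33}{9} - \frac{58}{4}\right) + d\right) = - 83 \left(\left(- \frac{33}{9} - \frac{58}{4}\right) - 60\right) = - 83 \left(\left(\left(-33\right) \frac{1}{9} - \frac{29}{2}\right) - 60\right) = - 83 \left(\left(- \frac{11}{3} - \frac{29}{2}\right) - 60\right) = - 83 \left(- \frac{109}{6} - 60\right) = \left(-83\right) \left(- \frac{469}{6}\right) = \frac{38927}{6}$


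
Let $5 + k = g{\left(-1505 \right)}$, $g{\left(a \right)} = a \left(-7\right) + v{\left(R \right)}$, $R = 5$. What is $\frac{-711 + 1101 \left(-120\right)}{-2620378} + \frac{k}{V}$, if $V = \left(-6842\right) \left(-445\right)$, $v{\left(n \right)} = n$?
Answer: $\frac{21601744981}{398911934641} \approx 0.054152$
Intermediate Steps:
$g{\left(a \right)} = 5 - 7 a$ ($g{\left(a \right)} = a \left(-7\right) + 5 = - 7 a + 5 = 5 - 7 a$)
$k = 10535$ ($k = -5 + \left(5 - -10535\right) = -5 + \left(5 + 10535\right) = -5 + 10540 = 10535$)
$V = 3044690$
$\frac{-711 + 1101 \left(-120\right)}{-2620378} + \frac{k}{V} = \frac{-711 + 1101 \left(-120\right)}{-2620378} + \frac{10535}{3044690} = \left(-711 - 132120\right) \left(- \frac{1}{2620378}\right) + 10535 \cdot \frac{1}{3044690} = \left(-132831\right) \left(- \frac{1}{2620378}\right) + \frac{2107}{608938} = \frac{132831}{2620378} + \frac{2107}{608938} = \frac{21601744981}{398911934641}$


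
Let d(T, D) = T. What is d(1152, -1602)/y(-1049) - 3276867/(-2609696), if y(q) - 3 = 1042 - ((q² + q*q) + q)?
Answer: 1800466829511/1434489868192 ≈ 1.2551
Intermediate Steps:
y(q) = 1045 - q - 2*q² (y(q) = 3 + (1042 - ((q² + q*q) + q)) = 3 + (1042 - ((q² + q²) + q)) = 3 + (1042 - (2*q² + q)) = 3 + (1042 - (q + 2*q²)) = 3 + (1042 + (-q - 2*q²)) = 3 + (1042 - q - 2*q²) = 1045 - q - 2*q²)
d(1152, -1602)/y(-1049) - 3276867/(-2609696) = 1152/(1045 - 1*(-1049) - 2*(-1049)²) - 3276867/(-2609696) = 1152/(1045 + 1049 - 2*1100401) - 3276867*(-1/2609696) = 1152/(1045 + 1049 - 2200802) + 3276867/2609696 = 1152/(-2198708) + 3276867/2609696 = 1152*(-1/2198708) + 3276867/2609696 = -288/549677 + 3276867/2609696 = 1800466829511/1434489868192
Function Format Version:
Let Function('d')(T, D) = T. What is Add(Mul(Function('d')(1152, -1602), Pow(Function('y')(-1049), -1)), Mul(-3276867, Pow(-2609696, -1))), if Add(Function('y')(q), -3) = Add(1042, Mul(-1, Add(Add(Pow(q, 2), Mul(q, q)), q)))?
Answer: Rational(1800466829511, 1434489868192) ≈ 1.2551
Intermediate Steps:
Function('y')(q) = Add(1045, Mul(-1, q), Mul(-2, Pow(q, 2))) (Function('y')(q) = Add(3, Add(1042, Mul(-1, Add(Add(Pow(q, 2), Mul(q, q)), q)))) = Add(3, Add(1042, Mul(-1, Add(Add(Pow(q, 2), Pow(q, 2)), q)))) = Add(3, Add(1042, Mul(-1, Add(Mul(2, Pow(q, 2)), q)))) = Add(3, Add(1042, Mul(-1, Add(q, Mul(2, Pow(q, 2)))))) = Add(3, Add(1042, Add(Mul(-1, q), Mul(-2, Pow(q, 2))))) = Add(3, Add(1042, Mul(-1, q), Mul(-2, Pow(q, 2)))) = Add(1045, Mul(-1, q), Mul(-2, Pow(q, 2))))
Add(Mul(Function('d')(1152, -1602), Pow(Function('y')(-1049), -1)), Mul(-3276867, Pow(-2609696, -1))) = Add(Mul(1152, Pow(Add(1045, Mul(-1, -1049), Mul(-2, Pow(-1049, 2))), -1)), Mul(-3276867, Pow(-2609696, -1))) = Add(Mul(1152, Pow(Add(1045, 1049, Mul(-2, 1100401)), -1)), Mul(-3276867, Rational(-1, 2609696))) = Add(Mul(1152, Pow(Add(1045, 1049, -2200802), -1)), Rational(3276867, 2609696)) = Add(Mul(1152, Pow(-2198708, -1)), Rational(3276867, 2609696)) = Add(Mul(1152, Rational(-1, 2198708)), Rational(3276867, 2609696)) = Add(Rational(-288, 549677), Rational(3276867, 2609696)) = Rational(1800466829511, 1434489868192)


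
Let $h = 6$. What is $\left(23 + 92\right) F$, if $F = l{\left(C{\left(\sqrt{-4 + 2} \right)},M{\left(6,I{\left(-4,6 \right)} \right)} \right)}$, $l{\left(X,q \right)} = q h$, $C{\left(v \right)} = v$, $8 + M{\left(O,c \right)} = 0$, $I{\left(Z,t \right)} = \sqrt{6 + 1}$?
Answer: $-5520$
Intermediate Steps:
$I{\left(Z,t \right)} = \sqrt{7}$
$M{\left(O,c \right)} = -8$ ($M{\left(O,c \right)} = -8 + 0 = -8$)
$l{\left(X,q \right)} = 6 q$ ($l{\left(X,q \right)} = q 6 = 6 q$)
$F = -48$ ($F = 6 \left(-8\right) = -48$)
$\left(23 + 92\right) F = \left(23 + 92\right) \left(-48\right) = 115 \left(-48\right) = -5520$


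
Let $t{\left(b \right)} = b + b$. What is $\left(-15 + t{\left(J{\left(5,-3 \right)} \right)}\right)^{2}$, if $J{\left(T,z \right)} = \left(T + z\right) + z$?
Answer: $289$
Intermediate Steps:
$J{\left(T,z \right)} = T + 2 z$
$t{\left(b \right)} = 2 b$
$\left(-15 + t{\left(J{\left(5,-3 \right)} \right)}\right)^{2} = \left(-15 + 2 \left(5 + 2 \left(-3\right)\right)\right)^{2} = \left(-15 + 2 \left(5 - 6\right)\right)^{2} = \left(-15 + 2 \left(-1\right)\right)^{2} = \left(-15 - 2\right)^{2} = \left(-17\right)^{2} = 289$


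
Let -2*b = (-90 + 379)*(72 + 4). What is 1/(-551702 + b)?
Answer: -1/562684 ≈ -1.7772e-6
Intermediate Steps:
b = -10982 (b = -(-90 + 379)*(72 + 4)/2 = -289*76/2 = -½*21964 = -10982)
1/(-551702 + b) = 1/(-551702 - 10982) = 1/(-562684) = -1/562684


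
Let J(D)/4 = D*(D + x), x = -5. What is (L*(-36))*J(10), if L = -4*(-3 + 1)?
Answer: -57600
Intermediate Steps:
L = 8 (L = -4*(-2) = 8)
J(D) = 4*D*(-5 + D) (J(D) = 4*(D*(D - 5)) = 4*(D*(-5 + D)) = 4*D*(-5 + D))
(L*(-36))*J(10) = (8*(-36))*(4*10*(-5 + 10)) = -1152*10*5 = -288*200 = -57600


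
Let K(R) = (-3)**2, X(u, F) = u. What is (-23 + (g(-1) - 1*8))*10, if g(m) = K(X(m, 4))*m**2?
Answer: -220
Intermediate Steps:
K(R) = 9
g(m) = 9*m**2
(-23 + (g(-1) - 1*8))*10 = (-23 + (9*(-1)**2 - 1*8))*10 = (-23 + (9*1 - 8))*10 = (-23 + (9 - 8))*10 = (-23 + 1)*10 = -22*10 = -220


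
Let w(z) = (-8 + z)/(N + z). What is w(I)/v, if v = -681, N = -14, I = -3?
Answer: -11/11577 ≈ -0.00095016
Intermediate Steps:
w(z) = (-8 + z)/(-14 + z)
w(I)/v = ((-8 - 3)/(-14 - 3))/(-681) = (-11/(-17))*(-1/681) = -1/17*(-11)*(-1/681) = (11/17)*(-1/681) = -11/11577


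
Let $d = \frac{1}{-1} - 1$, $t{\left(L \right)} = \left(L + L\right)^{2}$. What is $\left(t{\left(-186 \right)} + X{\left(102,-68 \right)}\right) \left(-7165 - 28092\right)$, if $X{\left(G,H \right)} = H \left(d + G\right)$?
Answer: $-4639257088$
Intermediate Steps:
$t{\left(L \right)} = 4 L^{2}$ ($t{\left(L \right)} = \left(2 L\right)^{2} = 4 L^{2}$)
$d = -2$ ($d = -1 - 1 = -2$)
$X{\left(G,H \right)} = H \left(-2 + G\right)$
$\left(t{\left(-186 \right)} + X{\left(102,-68 \right)}\right) \left(-7165 - 28092\right) = \left(4 \left(-186\right)^{2} - 68 \left(-2 + 102\right)\right) \left(-7165 - 28092\right) = \left(4 \cdot 34596 - 6800\right) \left(-35257\right) = \left(138384 - 6800\right) \left(-35257\right) = 131584 \left(-35257\right) = -4639257088$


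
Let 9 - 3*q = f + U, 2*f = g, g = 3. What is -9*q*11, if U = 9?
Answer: 99/2 ≈ 49.500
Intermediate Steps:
f = 3/2 (f = (½)*3 = 3/2 ≈ 1.5000)
q = -½ (q = 3 - (3/2 + 9)/3 = 3 - ⅓*21/2 = 3 - 7/2 = -½ ≈ -0.50000)
-9*q*11 = -9*(-½)*11 = (9/2)*11 = 99/2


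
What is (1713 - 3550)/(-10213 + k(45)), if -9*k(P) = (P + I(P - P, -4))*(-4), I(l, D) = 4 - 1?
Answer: 5511/30575 ≈ 0.18025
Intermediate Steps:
I(l, D) = 3
k(P) = 4/3 + 4*P/9 (k(P) = -(P + 3)*(-4)/9 = -(3 + P)*(-4)/9 = -(-12 - 4*P)/9 = 4/3 + 4*P/9)
(1713 - 3550)/(-10213 + k(45)) = (1713 - 3550)/(-10213 + (4/3 + (4/9)*45)) = -1837/(-10213 + (4/3 + 20)) = -1837/(-10213 + 64/3) = -1837/(-30575/3) = -1837*(-3/30575) = 5511/30575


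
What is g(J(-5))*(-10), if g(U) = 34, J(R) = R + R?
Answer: -340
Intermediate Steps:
J(R) = 2*R
g(J(-5))*(-10) = 34*(-10) = -340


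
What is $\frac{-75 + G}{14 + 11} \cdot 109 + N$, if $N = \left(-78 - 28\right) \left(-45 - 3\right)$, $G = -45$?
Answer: $\frac{22824}{5} \approx 4564.8$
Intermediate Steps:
$N = 5088$ ($N = \left(-106\right) \left(-48\right) = 5088$)
$\frac{-75 + G}{14 + 11} \cdot 109 + N = \frac{-75 - 45}{14 + 11} \cdot 109 + 5088 = - \frac{120}{25} \cdot 109 + 5088 = \left(-120\right) \frac{1}{25} \cdot 109 + 5088 = \left(- \frac{24}{5}\right) 109 + 5088 = - \frac{2616}{5} + 5088 = \frac{22824}{5}$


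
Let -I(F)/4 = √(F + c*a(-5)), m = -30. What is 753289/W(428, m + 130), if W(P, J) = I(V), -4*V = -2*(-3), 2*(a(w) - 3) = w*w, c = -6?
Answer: 753289*I*√42/252 ≈ 19373.0*I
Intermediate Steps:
a(w) = 3 + w²/2 (a(w) = 3 + (w*w)/2 = 3 + w²/2)
V = -3/2 (V = -(-1)*(-3)/2 = -¼*6 = -3/2 ≈ -1.5000)
I(F) = -4*√(-93 + F) (I(F) = -4*√(F - 6*(3 + (½)*(-5)²)) = -4*√(F - 6*(3 + (½)*25)) = -4*√(F - 6*(3 + 25/2)) = -4*√(F - 6*31/2) = -4*√(F - 93) = -4*√(-93 + F))
W(P, J) = -6*I*√42 (W(P, J) = -4*√(-93 - 3/2) = -6*I*√42)
753289/W(428, m + 130) = 753289/((-6*I*√42)) = 753289*(I*√42/252) = 753289*I*√42/252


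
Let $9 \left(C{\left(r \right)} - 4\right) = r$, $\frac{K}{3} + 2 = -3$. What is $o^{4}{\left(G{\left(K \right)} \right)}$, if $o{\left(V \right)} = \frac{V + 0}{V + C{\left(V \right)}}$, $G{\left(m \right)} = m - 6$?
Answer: $\frac{15752961}{11316496} \approx 1.392$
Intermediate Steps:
$K = -15$ ($K = -6 + 3 \left(-3\right) = -6 - 9 = -15$)
$C{\left(r \right)} = 4 + \frac{r}{9}$
$G{\left(m \right)} = -6 + m$ ($G{\left(m \right)} = m - 6 = -6 + m$)
$o{\left(V \right)} = \frac{V}{4 + \frac{10 V}{9}}$ ($o{\left(V \right)} = \frac{V + 0}{V + \left(4 + \frac{V}{9}\right)} = \frac{V}{4 + \frac{10 V}{9}}$)
$o^{4}{\left(G{\left(K \right)} \right)} = \left(\frac{9 \left(-6 - 15\right)}{2 \left(18 + 5 \left(-6 - 15\right)\right)}\right)^{4} = \left(\frac{9}{2} \left(-21\right) \frac{1}{18 + 5 \left(-21\right)}\right)^{4} = \left(\frac{9}{2} \left(-21\right) \frac{1}{18 - 105}\right)^{4} = \left(\frac{9}{2} \left(-21\right) \frac{1}{-87}\right)^{4} = \left(\frac{9}{2} \left(-21\right) \left(- \frac{1}{87}\right)\right)^{4} = \left(\frac{63}{58}\right)^{4} = \frac{15752961}{11316496}$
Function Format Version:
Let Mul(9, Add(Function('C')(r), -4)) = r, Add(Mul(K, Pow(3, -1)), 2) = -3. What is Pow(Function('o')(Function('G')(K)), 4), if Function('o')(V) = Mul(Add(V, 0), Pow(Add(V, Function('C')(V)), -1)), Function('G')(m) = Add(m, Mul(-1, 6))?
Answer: Rational(15752961, 11316496) ≈ 1.3920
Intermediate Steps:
K = -15 (K = Add(-6, Mul(3, -3)) = Add(-6, -9) = -15)
Function('C')(r) = Add(4, Mul(Rational(1, 9), r))
Function('G')(m) = Add(-6, m) (Function('G')(m) = Add(m, -6) = Add(-6, m))
Function('o')(V) = Mul(V, Pow(Add(4, Mul(Rational(10, 9), V)), -1)) (Function('o')(V) = Mul(Add(V, 0), Pow(Add(V, Add(4, Mul(Rational(1, 9), V))), -1)) = Mul(V, Pow(Add(4, Mul(Rational(10, 9), V)), -1)))
Pow(Function('o')(Function('G')(K)), 4) = Pow(Mul(Rational(9, 2), Add(-6, -15), Pow(Add(18, Mul(5, Add(-6, -15))), -1)), 4) = Pow(Mul(Rational(9, 2), -21, Pow(Add(18, Mul(5, -21)), -1)), 4) = Pow(Mul(Rational(9, 2), -21, Pow(Add(18, -105), -1)), 4) = Pow(Mul(Rational(9, 2), -21, Pow(-87, -1)), 4) = Pow(Mul(Rational(9, 2), -21, Rational(-1, 87)), 4) = Pow(Rational(63, 58), 4) = Rational(15752961, 11316496)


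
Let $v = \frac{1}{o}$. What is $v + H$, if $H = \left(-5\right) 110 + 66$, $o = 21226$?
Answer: $- \frac{10273383}{21226} \approx -484.0$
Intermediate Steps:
$H = -484$ ($H = -550 + 66 = -484$)
$v = \frac{1}{21226} \approx 4.7112 \cdot 10^{-5}$
$v + H = \frac{1}{21226} - 484 = - \frac{10273383}{21226}$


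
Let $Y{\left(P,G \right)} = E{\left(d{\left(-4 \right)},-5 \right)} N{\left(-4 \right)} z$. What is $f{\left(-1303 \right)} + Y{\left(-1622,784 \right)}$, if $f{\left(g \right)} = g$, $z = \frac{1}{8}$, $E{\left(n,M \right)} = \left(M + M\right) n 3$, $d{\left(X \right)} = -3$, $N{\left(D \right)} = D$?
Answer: $-1348$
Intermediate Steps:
$E{\left(n,M \right)} = 6 M n$ ($E{\left(n,M \right)} = 2 M 3 n = 6 M n$)
$z = \frac{1}{8} \approx 0.125$
$Y{\left(P,G \right)} = -45$ ($Y{\left(P,G \right)} = 6 \left(-5\right) \left(-3\right) \left(-4\right) \frac{1}{8} = 90 \left(-4\right) \frac{1}{8} = \left(-360\right) \frac{1}{8} = -45$)
$f{\left(-1303 \right)} + Y{\left(-1622,784 \right)} = -1303 - 45 = -1348$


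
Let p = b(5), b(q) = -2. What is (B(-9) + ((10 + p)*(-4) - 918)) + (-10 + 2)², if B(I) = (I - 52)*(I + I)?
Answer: 212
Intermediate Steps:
p = -2
B(I) = 2*I*(-52 + I) (B(I) = (-52 + I)*(2*I) = 2*I*(-52 + I))
(B(-9) + ((10 + p)*(-4) - 918)) + (-10 + 2)² = (2*(-9)*(-52 - 9) + ((10 - 2)*(-4) - 918)) + (-10 + 2)² = (2*(-9)*(-61) + (8*(-4) - 918)) + (-8)² = (1098 + (-32 - 918)) + 64 = (1098 - 950) + 64 = 148 + 64 = 212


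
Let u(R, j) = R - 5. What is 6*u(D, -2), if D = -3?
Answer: -48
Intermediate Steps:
u(R, j) = -5 + R
6*u(D, -2) = 6*(-5 - 3) = 6*(-8) = -48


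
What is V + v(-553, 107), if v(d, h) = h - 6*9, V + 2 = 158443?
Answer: 158494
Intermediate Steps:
V = 158441 (V = -2 + 158443 = 158441)
v(d, h) = -54 + h (v(d, h) = h - 54 = -54 + h)
V + v(-553, 107) = 158441 + (-54 + 107) = 158441 + 53 = 158494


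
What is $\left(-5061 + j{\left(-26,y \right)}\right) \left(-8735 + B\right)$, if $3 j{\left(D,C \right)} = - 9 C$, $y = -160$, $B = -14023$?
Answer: $104254398$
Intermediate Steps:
$j{\left(D,C \right)} = - 3 C$ ($j{\left(D,C \right)} = \frac{\left(-9\right) C}{3} = - 3 C$)
$\left(-5061 + j{\left(-26,y \right)}\right) \left(-8735 + B\right) = \left(-5061 - -480\right) \left(-8735 - 14023\right) = \left(-5061 + 480\right) \left(-22758\right) = \left(-4581\right) \left(-22758\right) = 104254398$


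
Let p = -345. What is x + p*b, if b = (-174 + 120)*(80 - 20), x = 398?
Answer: 1118198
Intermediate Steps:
b = -3240 (b = -54*60 = -3240)
x + p*b = 398 - 345*(-3240) = 398 + 1117800 = 1118198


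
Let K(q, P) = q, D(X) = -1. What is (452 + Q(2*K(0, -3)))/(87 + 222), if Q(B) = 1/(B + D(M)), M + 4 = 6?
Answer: 451/309 ≈ 1.4595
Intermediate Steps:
M = 2 (M = -4 + 6 = 2)
Q(B) = 1/(-1 + B) (Q(B) = 1/(B - 1) = 1/(-1 + B))
(452 + Q(2*K(0, -3)))/(87 + 222) = (452 + 1/(-1 + 2*0))/(87 + 222) = (452 + 1/(-1 + 0))/309 = (452 + 1/(-1))*(1/309) = (452 - 1)*(1/309) = 451*(1/309) = 451/309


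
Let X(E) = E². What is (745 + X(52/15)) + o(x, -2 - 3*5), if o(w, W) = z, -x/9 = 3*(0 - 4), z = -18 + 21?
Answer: 171004/225 ≈ 760.02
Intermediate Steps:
z = 3
x = 108 (x = -27*(0 - 4) = -27*(-4) = -9*(-12) = 108)
o(w, W) = 3
(745 + X(52/15)) + o(x, -2 - 3*5) = (745 + (52/15)²) + 3 = (745 + 2704/225) + 3 = 170329/225 + 3 = 171004/225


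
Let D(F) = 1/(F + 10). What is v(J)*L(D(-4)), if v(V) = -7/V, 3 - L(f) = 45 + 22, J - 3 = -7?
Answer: -112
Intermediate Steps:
J = -4 (J = 3 - 7 = -4)
D(F) = 1/(10 + F)
L(f) = -64 (L(f) = 3 - (45 + 22) = 3 - 1*67 = 3 - 67 = -64)
v(J)*L(D(-4)) = -7/(-4)*(-64) = -7*(-¼)*(-64) = (7/4)*(-64) = -112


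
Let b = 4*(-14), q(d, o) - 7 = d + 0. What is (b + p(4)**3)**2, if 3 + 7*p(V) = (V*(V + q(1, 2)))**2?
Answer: 148422021567889282249/117649 ≈ 1.2616e+15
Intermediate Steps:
q(d, o) = 7 + d (q(d, o) = 7 + (d + 0) = 7 + d)
p(V) = -3/7 + V**2*(8 + V)**2/7 (p(V) = -3/7 + (V*(V + (7 + 1)))**2/7 = -3/7 + (V*(V + 8))**2/7 = -3/7 + (V*(8 + V))**2/7 = -3/7 + (V**2*(8 + V)**2)/7 = -3/7 + V**2*(8 + V)**2/7)
b = -56
(b + p(4)**3)**2 = (-56 + (-3/7 + (1/7)*4**2*(8 + 4)**2)**3)**2 = (-56 + (-3/7 + (1/7)*16*12**2)**3)**2 = (-56 + (-3/7 + (1/7)*16*144)**3)**2 = (-56 + (-3/7 + 2304/7)**3)**2 = (-56 + (2301/7)**3)**2 = (-56 + 12182876901/343)**2 = (12182857693/343)**2 = 148422021567889282249/117649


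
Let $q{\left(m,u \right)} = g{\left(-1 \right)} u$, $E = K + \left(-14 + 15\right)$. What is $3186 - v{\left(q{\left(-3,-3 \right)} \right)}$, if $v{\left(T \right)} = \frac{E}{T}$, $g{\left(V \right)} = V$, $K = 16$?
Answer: $\frac{9541}{3} \approx 3180.3$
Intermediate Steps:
$E = 17$ ($E = 16 + \left(-14 + 15\right) = 16 + 1 = 17$)
$q{\left(m,u \right)} = - u$
$v{\left(T \right)} = \frac{17}{T}$
$3186 - v{\left(q{\left(-3,-3 \right)} \right)} = 3186 - \frac{17}{\left(-1\right) \left(-3\right)} = 3186 - \frac{17}{3} = \frac{9541}{3}$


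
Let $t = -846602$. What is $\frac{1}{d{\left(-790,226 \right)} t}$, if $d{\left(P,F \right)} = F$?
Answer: $- \frac{1}{191332052} \approx -5.2265 \cdot 10^{-9}$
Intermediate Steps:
$\frac{1}{d{\left(-790,226 \right)} t} = \frac{1}{226 \left(-846602\right)} = \frac{1}{226} \left(- \frac{1}{846602}\right) = - \frac{1}{191332052}$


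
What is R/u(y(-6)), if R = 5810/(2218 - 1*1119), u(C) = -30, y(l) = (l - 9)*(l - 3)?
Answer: -83/471 ≈ -0.17622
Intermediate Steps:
y(l) = (-9 + l)*(-3 + l)
R = 830/157 (R = 5810/(2218 - 1119) = 5810/1099 = 5810*(1/1099) = 830/157 ≈ 5.2866)
R/u(y(-6)) = (830/157)/(-30) = (830/157)*(-1/30) = -83/471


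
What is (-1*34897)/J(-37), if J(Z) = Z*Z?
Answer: -34897/1369 ≈ -25.491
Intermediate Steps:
J(Z) = Z**2
(-1*34897)/J(-37) = (-1*34897)/((-37)**2) = -34897/1369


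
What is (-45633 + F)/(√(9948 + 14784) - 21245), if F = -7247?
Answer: 1123435600/451325293 + 317280*√687/451325293 ≈ 2.5076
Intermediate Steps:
(-45633 + F)/(√(9948 + 14784) - 21245) = (-45633 - 7247)/(√(9948 + 14784) - 21245) = -52880/(√24732 - 21245) = -52880/(6*√687 - 21245) = -52880/(-21245 + 6*√687)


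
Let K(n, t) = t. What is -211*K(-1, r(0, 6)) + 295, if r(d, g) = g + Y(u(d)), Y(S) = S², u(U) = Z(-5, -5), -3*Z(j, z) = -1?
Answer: -8950/9 ≈ -994.44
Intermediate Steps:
Z(j, z) = ⅓ (Z(j, z) = -⅓*(-1) = ⅓)
u(U) = ⅓
r(d, g) = ⅑ + g (r(d, g) = g + (⅓)² = g + ⅑ = ⅑ + g)
-211*K(-1, r(0, 6)) + 295 = -211*(⅑ + 6) + 295 = -211*55/9 + 295 = -11605/9 + 295 = -8950/9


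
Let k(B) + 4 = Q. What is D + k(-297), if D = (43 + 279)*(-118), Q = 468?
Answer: -37532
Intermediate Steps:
k(B) = 464 (k(B) = -4 + 468 = 464)
D = -37996 (D = 322*(-118) = -37996)
D + k(-297) = -37996 + 464 = -37532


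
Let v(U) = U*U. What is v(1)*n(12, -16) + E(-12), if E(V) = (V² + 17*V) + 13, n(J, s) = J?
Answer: -35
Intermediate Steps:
v(U) = U²
E(V) = 13 + V² + 17*V
v(1)*n(12, -16) + E(-12) = 1²*12 + (13 + (-12)² + 17*(-12)) = 1*12 + (13 + 144 - 204) = 12 - 47 = -35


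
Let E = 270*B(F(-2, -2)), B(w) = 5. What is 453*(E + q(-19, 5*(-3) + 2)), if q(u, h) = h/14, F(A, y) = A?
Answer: 8555811/14 ≈ 6.1113e+5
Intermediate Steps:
q(u, h) = h/14 (q(u, h) = h*(1/14) = h/14)
E = 1350 (E = 270*5 = 1350)
453*(E + q(-19, 5*(-3) + 2)) = 453*(1350 + (5*(-3) + 2)/14) = 453*(1350 + (-15 + 2)/14) = 453*(1350 + (1/14)*(-13)) = 453*(1350 - 13/14) = 453*(18887/14) = 8555811/14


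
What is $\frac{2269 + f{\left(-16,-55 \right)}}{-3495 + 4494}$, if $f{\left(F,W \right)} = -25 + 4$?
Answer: $\frac{2248}{999} \approx 2.2503$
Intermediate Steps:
$f{\left(F,W \right)} = -21$
$\frac{2269 + f{\left(-16,-55 \right)}}{-3495 + 4494} = \frac{2269 - 21}{-3495 + 4494} = \frac{2248}{999}$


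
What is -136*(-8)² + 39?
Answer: -8665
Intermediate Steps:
-136*(-8)² + 39 = -136*64 + 39 = -8704 + 39 = -8665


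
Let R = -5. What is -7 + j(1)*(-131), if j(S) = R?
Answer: 648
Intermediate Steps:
j(S) = -5
-7 + j(1)*(-131) = -7 - 5*(-131) = -7 + 655 = 648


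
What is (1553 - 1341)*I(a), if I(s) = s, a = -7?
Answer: -1484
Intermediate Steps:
(1553 - 1341)*I(a) = (1553 - 1341)*(-7) = 212*(-7) = -1484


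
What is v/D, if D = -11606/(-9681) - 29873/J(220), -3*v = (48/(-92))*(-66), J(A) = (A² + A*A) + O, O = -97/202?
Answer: -892402323417/69213346436 ≈ -12.893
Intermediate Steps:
O = -97/202 (O = -97*1/202 = -97/202 ≈ -0.48020)
J(A) = -97/202 + 2*A² (J(A) = (A² + A*A) - 97/202 = (A² + A²) - 97/202 = 2*A² - 97/202 = -97/202 + 2*A²)
v = -264/23 (v = -48/(-92)*(-66)/3 = -48*(-1/92)*(-66)/3 = -(-4)*(-66)/23 = -⅓*792/23 = -264/23 ≈ -11.478)
D = 24074207456/27042494649 (D = -11606/(-9681) - 29873/(-97/202 + 2*220²) = -11606*(-1/9681) - 29873/(-97/202 + 2*48400) = 1658/1383 - 29873/(-97/202 + 96800) = 1658/1383 - 29873/19553503/202 = 1658/1383 - 29873*202/19553503 = 1658/1383 - 6034346/19553503 = 24074207456/27042494649 ≈ 0.89024)
v/D = -264/(23*24074207456/27042494649) = -264/23*27042494649/24074207456 = -892402323417/69213346436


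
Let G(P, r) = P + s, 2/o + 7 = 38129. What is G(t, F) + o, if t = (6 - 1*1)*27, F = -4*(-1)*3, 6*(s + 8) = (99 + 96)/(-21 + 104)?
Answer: 403083133/3164126 ≈ 127.39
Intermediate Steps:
s = -1263/166 (s = -8 + ((99 + 96)/(-21 + 104))/6 = -8 + (195/83)/6 = -8 + (195*(1/83))/6 = -8 + (1/6)*(195/83) = -8 + 65/166 = -1263/166 ≈ -7.6084)
F = 12 (F = 4*3 = 12)
o = 1/19061 (o = 2/(-7 + 38129) = 2/38122 = 2*(1/38122) = 1/19061 ≈ 5.2463e-5)
t = 135 (t = (6 - 1)*27 = 5*27 = 135)
G(P, r) = -1263/166 + P (G(P, r) = P - 1263/166 = -1263/166 + P)
G(t, F) + o = (-1263/166 + 135) + 1/19061 = 21147/166 + 1/19061 = 403083133/3164126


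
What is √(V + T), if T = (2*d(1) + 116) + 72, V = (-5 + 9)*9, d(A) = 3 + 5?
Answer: 4*√15 ≈ 15.492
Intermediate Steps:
d(A) = 8
V = 36 (V = 4*9 = 36)
T = 204 (T = (2*8 + 116) + 72 = (16 + 116) + 72 = 132 + 72 = 204)
√(V + T) = √(36 + 204) = √240 = 4*√15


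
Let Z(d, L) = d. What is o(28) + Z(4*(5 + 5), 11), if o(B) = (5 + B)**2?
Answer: 1129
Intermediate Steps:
o(28) + Z(4*(5 + 5), 11) = (5 + 28)**2 + 4*(5 + 5) = 33**2 + 4*10 = 1089 + 40 = 1129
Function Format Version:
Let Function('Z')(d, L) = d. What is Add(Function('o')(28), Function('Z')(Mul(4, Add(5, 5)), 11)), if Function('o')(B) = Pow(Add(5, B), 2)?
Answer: 1129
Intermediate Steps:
Add(Function('o')(28), Function('Z')(Mul(4, Add(5, 5)), 11)) = Add(Pow(Add(5, 28), 2), Mul(4, Add(5, 5))) = Add(Pow(33, 2), Mul(4, 10)) = Add(1089, 40) = 1129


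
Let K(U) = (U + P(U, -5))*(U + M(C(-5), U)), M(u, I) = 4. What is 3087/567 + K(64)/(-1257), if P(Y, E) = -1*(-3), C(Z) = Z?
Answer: 6863/3771 ≈ 1.8199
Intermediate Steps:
P(Y, E) = 3
K(U) = (3 + U)*(4 + U) (K(U) = (U + 3)*(U + 4) = (3 + U)*(4 + U))
3087/567 + K(64)/(-1257) = 3087/567 + (12 + 64² + 7*64)/(-1257) = 3087*(1/567) + (12 + 4096 + 448)*(-1/1257) = 49/9 + 4556*(-1/1257) = 49/9 - 4556/1257 = 6863/3771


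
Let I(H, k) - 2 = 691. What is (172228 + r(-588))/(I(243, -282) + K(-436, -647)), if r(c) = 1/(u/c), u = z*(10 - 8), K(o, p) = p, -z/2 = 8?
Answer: 1377971/368 ≈ 3744.5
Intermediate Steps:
z = -16 (z = -2*8 = -16)
u = -32 (u = -16*(10 - 8) = -16*2 = -32)
I(H, k) = 693 (I(H, k) = 2 + 691 = 693)
r(c) = -c/32 (r(c) = 1/(-32/c) = -c/32)
(172228 + r(-588))/(I(243, -282) + K(-436, -647)) = (172228 - 1/32*(-588))/(693 - 647) = (172228 + 147/8)/46 = (1377971/8)*(1/46) = 1377971/368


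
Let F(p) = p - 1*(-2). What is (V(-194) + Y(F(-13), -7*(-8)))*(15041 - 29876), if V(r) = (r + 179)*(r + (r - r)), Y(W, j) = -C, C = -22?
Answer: -43496220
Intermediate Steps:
F(p) = 2 + p (F(p) = p + 2 = 2 + p)
Y(W, j) = 22 (Y(W, j) = -1*(-22) = 22)
V(r) = r*(179 + r) (V(r) = (179 + r)*(r + 0) = (179 + r)*r = r*(179 + r))
(V(-194) + Y(F(-13), -7*(-8)))*(15041 - 29876) = (-194*(179 - 194) + 22)*(15041 - 29876) = (-194*(-15) + 22)*(-14835) = (2910 + 22)*(-14835) = 2932*(-14835) = -43496220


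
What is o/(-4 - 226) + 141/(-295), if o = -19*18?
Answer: 6846/6785 ≈ 1.0090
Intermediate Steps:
o = -342
o/(-4 - 226) + 141/(-295) = -342/(-4 - 226) + 141/(-295) = -342/(-230) + 141*(-1/295) = -342*(-1/230) - 141/295 = 171/115 - 141/295 = 6846/6785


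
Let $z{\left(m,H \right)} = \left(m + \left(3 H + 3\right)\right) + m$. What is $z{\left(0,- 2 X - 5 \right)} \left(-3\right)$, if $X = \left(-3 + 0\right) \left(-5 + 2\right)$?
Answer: $198$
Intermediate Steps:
$X = 9$ ($X = \left(-3\right) \left(-3\right) = 9$)
$z{\left(m,H \right)} = 3 + 2 m + 3 H$ ($z{\left(m,H \right)} = \left(m + \left(3 + 3 H\right)\right) + m = \left(3 + m + 3 H\right) + m = 3 + 2 m + 3 H$)
$z{\left(0,- 2 X - 5 \right)} \left(-3\right) = \left(3 + 2 \cdot 0 + 3 \left(\left(-2\right) 9 - 5\right)\right) \left(-3\right) = \left(3 + 0 + 3 \left(-18 - 5\right)\right) \left(-3\right) = \left(3 + 0 + 3 \left(-23\right)\right) \left(-3\right) = \left(3 + 0 - 69\right) \left(-3\right) = \left(-66\right) \left(-3\right) = 198$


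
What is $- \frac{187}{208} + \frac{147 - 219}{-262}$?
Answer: $- \frac{17009}{27248} \approx -0.62423$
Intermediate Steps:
$- \frac{187}{208} + \frac{147 - 219}{-262} = \left(-187\right) \frac{1}{208} + \left(147 - 219\right) \left(- \frac{1}{262}\right) = - \frac{187}{208} - - \frac{36}{131} = - \frac{187}{208} + \frac{36}{131} = - \frac{17009}{27248}$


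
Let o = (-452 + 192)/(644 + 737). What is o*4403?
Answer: -1144780/1381 ≈ -828.95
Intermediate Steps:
o = -260/1381 ≈ -0.18827
o*4403 = -260/1381*4403 = -1144780/1381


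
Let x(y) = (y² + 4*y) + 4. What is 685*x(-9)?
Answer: 33565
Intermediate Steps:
x(y) = 4 + y² + 4*y
685*x(-9) = 685*(4 + (-9)² + 4*(-9)) = 685*(4 + 81 - 36) = 685*49 = 33565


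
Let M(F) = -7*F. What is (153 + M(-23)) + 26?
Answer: 340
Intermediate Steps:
(153 + M(-23)) + 26 = (153 - 7*(-23)) + 26 = (153 + 161) + 26 = 314 + 26 = 340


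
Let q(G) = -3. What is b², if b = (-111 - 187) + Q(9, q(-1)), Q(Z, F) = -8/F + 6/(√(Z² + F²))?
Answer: 3924998/45 - 1772*√10/15 ≈ 86849.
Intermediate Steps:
Q(Z, F) = -8/F + 6/√(F² + Z²) (Q(Z, F) = -8/F + 6/(√(F² + Z²)) = -8/F + 6/√(F² + Z²))
b = -886/3 + √10/5 (b = (-111 - 187) + (-8/(-3) + 6/√((-3)² + 9²)) = -298 + (-8*(-⅓) + 6/√(9 + 81)) = -298 + (8/3 + 6/√90) = -298 + (8/3 + 6*(√10/30)) = -298 + (8/3 + √10/5) = -886/3 + √10/5 ≈ -294.70)
b² = (-886/3 + √10/5)²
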